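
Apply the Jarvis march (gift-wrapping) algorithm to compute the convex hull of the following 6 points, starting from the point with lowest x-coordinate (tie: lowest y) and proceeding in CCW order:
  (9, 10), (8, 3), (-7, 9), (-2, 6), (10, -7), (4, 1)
Hull (CCW) = [(-7, 9), (10, -7), (9, 10)]

Jarvis march: at each step, from the current hull vertex p, select the next vertex q as the point such that every other point lies strictly to the left of (or on) the directed line p → q. (Equivalently: for every other point r, the cross product (q − p) × (r − p) ≥ 0.)
Starting point (lowest x, tie lowest y): (-7, 9). Wrap until returning to start. Resulting hull: (-7, 9), (10, -7), (9, 10).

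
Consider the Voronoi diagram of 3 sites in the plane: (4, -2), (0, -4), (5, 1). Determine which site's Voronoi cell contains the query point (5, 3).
Nearest site = (5, 1)

The Voronoi cell of site s contains exactly those query points closer to s than to any other site. Compute squared distances from q = (5, 3) to each site:
  (5 − 5)² + (1 − 3)² = 4
  (4 − 5)² + (-2 − 3)² = 26
  (0 − 5)² + (-4 − 3)² = 74
Minimum is attained by (5, 1), so q lies in its Voronoi cell.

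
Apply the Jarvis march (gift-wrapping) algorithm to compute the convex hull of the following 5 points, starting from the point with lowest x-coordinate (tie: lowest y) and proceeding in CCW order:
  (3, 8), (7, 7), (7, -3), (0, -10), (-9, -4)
Hull (CCW) = [(-9, -4), (0, -10), (7, -3), (7, 7), (3, 8)]

Jarvis march: at each step, from the current hull vertex p, select the next vertex q as the point such that every other point lies strictly to the left of (or on) the directed line p → q. (Equivalently: for every other point r, the cross product (q − p) × (r − p) ≥ 0.)
Starting point (lowest x, tie lowest y): (-9, -4). Wrap until returning to start. Resulting hull: (-9, -4), (0, -10), (7, -3), (7, 7), (3, 8).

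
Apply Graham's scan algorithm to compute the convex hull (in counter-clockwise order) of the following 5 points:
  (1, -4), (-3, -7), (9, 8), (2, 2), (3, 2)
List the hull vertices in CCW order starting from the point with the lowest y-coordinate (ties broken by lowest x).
Hull (CCW) = [(-3, -7), (1, -4), (9, 8), (2, 2)]

Graham scan procedure:
  1. Find the pivot p₀ = point with lowest y (tie → lowest x): (-3, -7).
  2. Sort the remaining points by polar angle around p₀.
  3. Walk through sorted points, maintaining a stack; pop the top while the last three entries make a non-left turn (cross product ≤ 0).
  4. Final stack is the convex hull in CCW order: (-3, -7), (1, -4), (9, 8), (2, 2).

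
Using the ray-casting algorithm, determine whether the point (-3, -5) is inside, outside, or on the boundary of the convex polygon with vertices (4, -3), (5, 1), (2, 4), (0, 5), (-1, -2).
The point (-3, -5) lies strictly outside the polygon

Cast a horizontal ray to the right from the query point and count how many polygon edges it crosses (each edge strictly once or zero times, handled with the usual half-open convention). 
Parity of crossings → even ⇒ outside.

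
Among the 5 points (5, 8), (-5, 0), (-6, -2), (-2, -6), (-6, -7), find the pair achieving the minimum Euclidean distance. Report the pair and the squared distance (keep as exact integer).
Pair = ((-5, 0), (-6, -2)); squared distance = 5

Compute all C(5, 2) = 10 pairwise squared distances (x_i − x_j)² + (y_i − y_j)². The minimum is 5, attained by the pair ((-5, 0), (-6, -2)).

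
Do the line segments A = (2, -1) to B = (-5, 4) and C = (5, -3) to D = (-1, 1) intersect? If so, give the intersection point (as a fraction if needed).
Yes; intersection at (2, -1) (t = 0 on AB, s = 1/2 on CD)

Parametrize AB as A + t(B − A) = (2 + -7 t, -1 + 5 t) and CD as C + s(D − C) = (5 + -6 s, -3 + 4 s). Solve the linear system for (t, s). Determinant = -2 ≠ 0, so a unique intersection of the containing lines exists. Solution: t = 0, s = 1/2 — both in [0, 1], so the segments cross. Intersection point: (2, -1).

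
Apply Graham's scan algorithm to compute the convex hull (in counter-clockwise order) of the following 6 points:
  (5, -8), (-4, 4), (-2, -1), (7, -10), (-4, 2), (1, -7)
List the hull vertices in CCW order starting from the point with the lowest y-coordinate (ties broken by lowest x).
Hull (CCW) = [(7, -10), (-4, 4), (-4, 2), (1, -7)]

Graham scan procedure:
  1. Find the pivot p₀ = point with lowest y (tie → lowest x): (7, -10).
  2. Sort the remaining points by polar angle around p₀.
  3. Walk through sorted points, maintaining a stack; pop the top while the last three entries make a non-left turn (cross product ≤ 0).
  4. Final stack is the convex hull in CCW order: (7, -10), (-4, 4), (-4, 2), (1, -7).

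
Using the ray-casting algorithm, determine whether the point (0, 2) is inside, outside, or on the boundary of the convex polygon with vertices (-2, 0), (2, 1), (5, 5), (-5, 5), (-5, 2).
The point (0, 2) lies strictly inside the polygon

Cast a horizontal ray to the right from the query point and count how many polygon edges it crosses (each edge strictly once or zero times, handled with the usual half-open convention). 
Parity of crossings → odd ⇒ inside.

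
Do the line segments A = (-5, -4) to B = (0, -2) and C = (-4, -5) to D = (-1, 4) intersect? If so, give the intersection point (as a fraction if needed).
Yes; intersection at (-45/13, -44/13) (t = 4/13 on AB, s = 7/39 on CD)

Parametrize AB as A + t(B − A) = (-5 + 5 t, -4 + 2 t) and CD as C + s(D − C) = (-4 + 3 s, -5 + 9 s). Solve the linear system for (t, s). Determinant = -39 ≠ 0, so a unique intersection of the containing lines exists. Solution: t = 4/13, s = 7/39 — both in [0, 1], so the segments cross. Intersection point: (-45/13, -44/13).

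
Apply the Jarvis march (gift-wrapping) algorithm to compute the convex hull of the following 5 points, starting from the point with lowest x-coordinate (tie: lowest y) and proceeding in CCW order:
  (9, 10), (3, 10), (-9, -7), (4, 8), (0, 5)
Hull (CCW) = [(-9, -7), (9, 10), (3, 10)]

Jarvis march: at each step, from the current hull vertex p, select the next vertex q as the point such that every other point lies strictly to the left of (or on) the directed line p → q. (Equivalently: for every other point r, the cross product (q − p) × (r − p) ≥ 0.)
Starting point (lowest x, tie lowest y): (-9, -7). Wrap until returning to start. Resulting hull: (-9, -7), (9, 10), (3, 10).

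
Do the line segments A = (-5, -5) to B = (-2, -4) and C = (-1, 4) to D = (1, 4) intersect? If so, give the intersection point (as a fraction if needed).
No (intersection of containing lines falls outside at least one segment)

Parametrize and solve: t = 9, s = 23/2. At least one of these is outside [0, 1], so the segments do not intersect.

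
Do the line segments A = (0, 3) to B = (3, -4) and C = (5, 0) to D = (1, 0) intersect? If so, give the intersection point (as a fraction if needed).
Yes; intersection at (9/7, 0) (t = 3/7 on AB, s = 13/14 on CD)

Parametrize AB as A + t(B − A) = (0 + 3 t, 3 + -7 t) and CD as C + s(D − C) = (5 + -4 s, 0 + 0 s). Solve the linear system for (t, s). Determinant = 28 ≠ 0, so a unique intersection of the containing lines exists. Solution: t = 3/7, s = 13/14 — both in [0, 1], so the segments cross. Intersection point: (9/7, 0).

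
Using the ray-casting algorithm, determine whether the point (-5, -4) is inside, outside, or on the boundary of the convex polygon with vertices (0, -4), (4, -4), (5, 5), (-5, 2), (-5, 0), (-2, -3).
The point (-5, -4) lies strictly outside the polygon

Cast a horizontal ray to the right from the query point and count how many polygon edges it crosses (each edge strictly once or zero times, handled with the usual half-open convention). 
Parity of crossings → even ⇒ outside.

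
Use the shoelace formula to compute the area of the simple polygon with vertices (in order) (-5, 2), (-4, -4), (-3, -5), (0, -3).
Area = 15

Shoelace formula: Area = (1/2) |Σ_i (x_i · y_{i+1} − x_{i+1} · y_i)| (indices mod n). Compute each cross term:
  (-5)(-4) − (-4)(2) = 28
  (-4)(-5) − (-3)(-4) = 8
  (-3)(-3) − (0)(-5) = 9
  (0)(2) − (-5)(-3) = -15
Sum = 30, so (signed) Area = 30/2 = 15, |Area| = 15.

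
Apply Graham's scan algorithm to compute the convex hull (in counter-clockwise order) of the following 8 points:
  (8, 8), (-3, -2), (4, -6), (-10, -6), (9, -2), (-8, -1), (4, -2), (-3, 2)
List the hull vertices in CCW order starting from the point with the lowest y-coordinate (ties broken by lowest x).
Hull (CCW) = [(-10, -6), (4, -6), (9, -2), (8, 8), (-3, 2), (-8, -1)]

Graham scan procedure:
  1. Find the pivot p₀ = point with lowest y (tie → lowest x): (-10, -6).
  2. Sort the remaining points by polar angle around p₀.
  3. Walk through sorted points, maintaining a stack; pop the top while the last three entries make a non-left turn (cross product ≤ 0).
  4. Final stack is the convex hull in CCW order: (-10, -6), (4, -6), (9, -2), (8, 8), (-3, 2), (-8, -1).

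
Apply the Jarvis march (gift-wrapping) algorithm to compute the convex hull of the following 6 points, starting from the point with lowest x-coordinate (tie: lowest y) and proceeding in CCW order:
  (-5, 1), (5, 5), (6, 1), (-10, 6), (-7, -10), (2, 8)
Hull (CCW) = [(-10, 6), (-7, -10), (6, 1), (5, 5), (2, 8)]

Jarvis march: at each step, from the current hull vertex p, select the next vertex q as the point such that every other point lies strictly to the left of (or on) the directed line p → q. (Equivalently: for every other point r, the cross product (q − p) × (r − p) ≥ 0.)
Starting point (lowest x, tie lowest y): (-10, 6). Wrap until returning to start. Resulting hull: (-10, 6), (-7, -10), (6, 1), (5, 5), (2, 8).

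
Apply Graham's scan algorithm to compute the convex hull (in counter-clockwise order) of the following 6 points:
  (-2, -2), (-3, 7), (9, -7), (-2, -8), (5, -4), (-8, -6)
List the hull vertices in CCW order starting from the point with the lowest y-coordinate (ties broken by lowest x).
Hull (CCW) = [(-2, -8), (9, -7), (-3, 7), (-8, -6)]

Graham scan procedure:
  1. Find the pivot p₀ = point with lowest y (tie → lowest x): (-2, -8).
  2. Sort the remaining points by polar angle around p₀.
  3. Walk through sorted points, maintaining a stack; pop the top while the last three entries make a non-left turn (cross product ≤ 0).
  4. Final stack is the convex hull in CCW order: (-2, -8), (9, -7), (-3, 7), (-8, -6).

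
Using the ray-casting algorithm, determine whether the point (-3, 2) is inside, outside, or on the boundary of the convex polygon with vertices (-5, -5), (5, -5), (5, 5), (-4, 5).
The point (-3, 2) lies strictly inside the polygon

Cast a horizontal ray to the right from the query point and count how many polygon edges it crosses (each edge strictly once or zero times, handled with the usual half-open convention). 
Parity of crossings → odd ⇒ inside.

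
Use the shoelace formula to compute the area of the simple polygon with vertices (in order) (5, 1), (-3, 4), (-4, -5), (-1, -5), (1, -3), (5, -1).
Area = 101/2

Shoelace formula: Area = (1/2) |Σ_i (x_i · y_{i+1} − x_{i+1} · y_i)| (indices mod n). Compute each cross term:
  (5)(4) − (-3)(1) = 23
  (-3)(-5) − (-4)(4) = 31
  (-4)(-5) − (-1)(-5) = 15
  (-1)(-3) − (1)(-5) = 8
  (1)(-1) − (5)(-3) = 14
  (5)(1) − (5)(-1) = 10
Sum = 101, so (signed) Area = 101/2 = 101/2, |Area| = 101/2.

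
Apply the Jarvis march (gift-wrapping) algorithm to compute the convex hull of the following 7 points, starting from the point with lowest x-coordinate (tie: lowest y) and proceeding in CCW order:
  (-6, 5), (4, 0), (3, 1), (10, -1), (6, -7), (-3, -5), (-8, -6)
Hull (CCW) = [(-8, -6), (6, -7), (10, -1), (-6, 5)]

Jarvis march: at each step, from the current hull vertex p, select the next vertex q as the point such that every other point lies strictly to the left of (or on) the directed line p → q. (Equivalently: for every other point r, the cross product (q − p) × (r − p) ≥ 0.)
Starting point (lowest x, tie lowest y): (-8, -6). Wrap until returning to start. Resulting hull: (-8, -6), (6, -7), (10, -1), (-6, 5).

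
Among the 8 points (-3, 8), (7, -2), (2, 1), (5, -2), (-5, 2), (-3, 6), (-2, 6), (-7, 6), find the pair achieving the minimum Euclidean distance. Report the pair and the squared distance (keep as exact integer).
Pair = ((-3, 6), (-2, 6)); squared distance = 1

Compute all C(8, 2) = 28 pairwise squared distances (x_i − x_j)² + (y_i − y_j)². The minimum is 1, attained by the pair ((-3, 6), (-2, 6)).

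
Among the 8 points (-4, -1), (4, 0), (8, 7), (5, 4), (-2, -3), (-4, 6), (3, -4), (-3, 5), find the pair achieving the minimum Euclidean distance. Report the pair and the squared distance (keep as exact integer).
Pair = ((-4, 6), (-3, 5)); squared distance = 2

Compute all C(8, 2) = 28 pairwise squared distances (x_i − x_j)² + (y_i − y_j)². The minimum is 2, attained by the pair ((-4, 6), (-3, 5)).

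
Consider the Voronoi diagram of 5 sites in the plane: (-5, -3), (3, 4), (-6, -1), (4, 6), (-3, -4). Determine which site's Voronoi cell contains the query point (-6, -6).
Nearest site = (-5, -3)

The Voronoi cell of site s contains exactly those query points closer to s than to any other site. Compute squared distances from q = (-6, -6) to each site:
  (-5 − -6)² + (-3 − -6)² = 10
  (-3 − -6)² + (-4 − -6)² = 13
  (-6 − -6)² + (-1 − -6)² = 25
  (3 − -6)² + (4 − -6)² = 181
  (4 − -6)² + (6 − -6)² = 244
Minimum is attained by (-5, -3), so q lies in its Voronoi cell.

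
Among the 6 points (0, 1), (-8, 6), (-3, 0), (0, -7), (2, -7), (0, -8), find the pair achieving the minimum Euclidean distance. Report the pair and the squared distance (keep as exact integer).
Pair = ((0, -7), (0, -8)); squared distance = 1

Compute all C(6, 2) = 15 pairwise squared distances (x_i − x_j)² + (y_i − y_j)². The minimum is 1, attained by the pair ((0, -7), (0, -8)).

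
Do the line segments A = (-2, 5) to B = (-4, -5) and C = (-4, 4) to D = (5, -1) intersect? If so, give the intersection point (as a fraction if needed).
Yes; intersection at (-119/50, 31/10) (t = 19/100 on AB, s = 9/50 on CD)

Parametrize AB as A + t(B − A) = (-2 + -2 t, 5 + -10 t) and CD as C + s(D − C) = (-4 + 9 s, 4 + -5 s). Solve the linear system for (t, s). Determinant = -100 ≠ 0, so a unique intersection of the containing lines exists. Solution: t = 19/100, s = 9/50 — both in [0, 1], so the segments cross. Intersection point: (-119/50, 31/10).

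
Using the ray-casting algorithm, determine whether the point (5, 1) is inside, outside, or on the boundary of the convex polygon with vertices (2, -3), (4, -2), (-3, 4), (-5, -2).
The point (5, 1) lies strictly outside the polygon

Cast a horizontal ray to the right from the query point and count how many polygon edges it crosses (each edge strictly once or zero times, handled with the usual half-open convention). 
Parity of crossings → even ⇒ outside.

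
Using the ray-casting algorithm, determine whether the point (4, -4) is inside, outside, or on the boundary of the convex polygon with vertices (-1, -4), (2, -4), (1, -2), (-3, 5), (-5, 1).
The point (4, -4) lies strictly outside the polygon

Cast a horizontal ray to the right from the query point and count how many polygon edges it crosses (each edge strictly once or zero times, handled with the usual half-open convention). 
Parity of crossings → even ⇒ outside.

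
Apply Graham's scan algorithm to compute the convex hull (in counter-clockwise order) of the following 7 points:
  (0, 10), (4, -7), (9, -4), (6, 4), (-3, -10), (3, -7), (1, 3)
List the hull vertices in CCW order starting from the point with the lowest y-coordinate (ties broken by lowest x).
Hull (CCW) = [(-3, -10), (4, -7), (9, -4), (6, 4), (0, 10)]

Graham scan procedure:
  1. Find the pivot p₀ = point with lowest y (tie → lowest x): (-3, -10).
  2. Sort the remaining points by polar angle around p₀.
  3. Walk through sorted points, maintaining a stack; pop the top while the last three entries make a non-left turn (cross product ≤ 0).
  4. Final stack is the convex hull in CCW order: (-3, -10), (4, -7), (9, -4), (6, 4), (0, 10).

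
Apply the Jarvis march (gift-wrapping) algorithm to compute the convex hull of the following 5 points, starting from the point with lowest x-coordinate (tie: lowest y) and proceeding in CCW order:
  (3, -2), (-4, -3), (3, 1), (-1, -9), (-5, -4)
Hull (CCW) = [(-5, -4), (-1, -9), (3, -2), (3, 1), (-4, -3)]

Jarvis march: at each step, from the current hull vertex p, select the next vertex q as the point such that every other point lies strictly to the left of (or on) the directed line p → q. (Equivalently: for every other point r, the cross product (q − p) × (r − p) ≥ 0.)
Starting point (lowest x, tie lowest y): (-5, -4). Wrap until returning to start. Resulting hull: (-5, -4), (-1, -9), (3, -2), (3, 1), (-4, -3).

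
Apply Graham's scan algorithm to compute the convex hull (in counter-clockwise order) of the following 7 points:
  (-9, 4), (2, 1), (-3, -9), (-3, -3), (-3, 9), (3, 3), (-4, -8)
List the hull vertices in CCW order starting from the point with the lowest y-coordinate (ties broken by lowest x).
Hull (CCW) = [(-3, -9), (3, 3), (-3, 9), (-9, 4), (-4, -8)]

Graham scan procedure:
  1. Find the pivot p₀ = point with lowest y (tie → lowest x): (-3, -9).
  2. Sort the remaining points by polar angle around p₀.
  3. Walk through sorted points, maintaining a stack; pop the top while the last three entries make a non-left turn (cross product ≤ 0).
  4. Final stack is the convex hull in CCW order: (-3, -9), (3, 3), (-3, 9), (-9, 4), (-4, -8).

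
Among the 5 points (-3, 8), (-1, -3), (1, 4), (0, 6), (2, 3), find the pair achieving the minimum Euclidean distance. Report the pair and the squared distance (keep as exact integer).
Pair = ((1, 4), (2, 3)); squared distance = 2

Compute all C(5, 2) = 10 pairwise squared distances (x_i − x_j)² + (y_i − y_j)². The minimum is 2, attained by the pair ((1, 4), (2, 3)).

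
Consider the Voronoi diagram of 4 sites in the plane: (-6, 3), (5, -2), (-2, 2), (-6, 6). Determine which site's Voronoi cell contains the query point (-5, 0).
Nearest site = (-6, 3)

The Voronoi cell of site s contains exactly those query points closer to s than to any other site. Compute squared distances from q = (-5, 0) to each site:
  (-6 − -5)² + (3 − 0)² = 10
  (-2 − -5)² + (2 − 0)² = 13
  (-6 − -5)² + (6 − 0)² = 37
  (5 − -5)² + (-2 − 0)² = 104
Minimum is attained by (-6, 3), so q lies in its Voronoi cell.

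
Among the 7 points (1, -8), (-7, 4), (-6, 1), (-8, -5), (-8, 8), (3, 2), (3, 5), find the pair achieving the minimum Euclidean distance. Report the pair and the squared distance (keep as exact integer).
Pair = ((3, 2), (3, 5)); squared distance = 9

Compute all C(7, 2) = 21 pairwise squared distances (x_i − x_j)² + (y_i − y_j)². The minimum is 9, attained by the pair ((3, 2), (3, 5)).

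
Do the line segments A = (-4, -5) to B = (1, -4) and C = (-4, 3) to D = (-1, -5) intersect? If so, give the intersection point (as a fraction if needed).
Yes; intersection at (-52/43, -191/43) (t = 24/43 on AB, s = 40/43 on CD)

Parametrize AB as A + t(B − A) = (-4 + 5 t, -5 + 1 t) and CD as C + s(D − C) = (-4 + 3 s, 3 + -8 s). Solve the linear system for (t, s). Determinant = 43 ≠ 0, so a unique intersection of the containing lines exists. Solution: t = 24/43, s = 40/43 — both in [0, 1], so the segments cross. Intersection point: (-52/43, -191/43).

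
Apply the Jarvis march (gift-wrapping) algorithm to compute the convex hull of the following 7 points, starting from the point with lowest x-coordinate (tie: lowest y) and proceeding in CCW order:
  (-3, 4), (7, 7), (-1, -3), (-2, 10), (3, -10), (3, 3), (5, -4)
Hull (CCW) = [(-3, 4), (-1, -3), (3, -10), (5, -4), (7, 7), (-2, 10)]

Jarvis march: at each step, from the current hull vertex p, select the next vertex q as the point such that every other point lies strictly to the left of (or on) the directed line p → q. (Equivalently: for every other point r, the cross product (q − p) × (r − p) ≥ 0.)
Starting point (lowest x, tie lowest y): (-3, 4). Wrap until returning to start. Resulting hull: (-3, 4), (-1, -3), (3, -10), (5, -4), (7, 7), (-2, 10).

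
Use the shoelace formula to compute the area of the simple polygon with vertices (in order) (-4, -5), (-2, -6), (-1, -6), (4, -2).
Area = 9

Shoelace formula: Area = (1/2) |Σ_i (x_i · y_{i+1} − x_{i+1} · y_i)| (indices mod n). Compute each cross term:
  (-4)(-6) − (-2)(-5) = 14
  (-2)(-6) − (-1)(-6) = 6
  (-1)(-2) − (4)(-6) = 26
  (4)(-5) − (-4)(-2) = -28
Sum = 18, so (signed) Area = 18/2 = 9, |Area| = 9.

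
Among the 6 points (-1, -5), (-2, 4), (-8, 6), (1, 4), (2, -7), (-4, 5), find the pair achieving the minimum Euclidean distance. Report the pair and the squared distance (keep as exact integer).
Pair = ((-2, 4), (-4, 5)); squared distance = 5

Compute all C(6, 2) = 15 pairwise squared distances (x_i − x_j)² + (y_i − y_j)². The minimum is 5, attained by the pair ((-2, 4), (-4, 5)).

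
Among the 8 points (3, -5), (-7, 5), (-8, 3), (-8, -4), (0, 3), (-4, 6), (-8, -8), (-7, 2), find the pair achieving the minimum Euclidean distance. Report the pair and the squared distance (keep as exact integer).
Pair = ((-8, 3), (-7, 2)); squared distance = 2

Compute all C(8, 2) = 28 pairwise squared distances (x_i − x_j)² + (y_i − y_j)². The minimum is 2, attained by the pair ((-8, 3), (-7, 2)).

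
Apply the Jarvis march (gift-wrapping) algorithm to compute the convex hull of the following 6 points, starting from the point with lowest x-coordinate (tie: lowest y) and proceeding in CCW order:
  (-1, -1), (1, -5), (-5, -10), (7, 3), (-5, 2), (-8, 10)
Hull (CCW) = [(-8, 10), (-5, -10), (1, -5), (7, 3)]

Jarvis march: at each step, from the current hull vertex p, select the next vertex q as the point such that every other point lies strictly to the left of (or on) the directed line p → q. (Equivalently: for every other point r, the cross product (q − p) × (r − p) ≥ 0.)
Starting point (lowest x, tie lowest y): (-8, 10). Wrap until returning to start. Resulting hull: (-8, 10), (-5, -10), (1, -5), (7, 3).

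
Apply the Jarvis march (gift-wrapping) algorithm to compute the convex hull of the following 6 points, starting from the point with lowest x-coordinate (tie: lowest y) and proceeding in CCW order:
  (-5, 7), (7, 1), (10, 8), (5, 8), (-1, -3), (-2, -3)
Hull (CCW) = [(-5, 7), (-2, -3), (-1, -3), (7, 1), (10, 8), (5, 8)]

Jarvis march: at each step, from the current hull vertex p, select the next vertex q as the point such that every other point lies strictly to the left of (or on) the directed line p → q. (Equivalently: for every other point r, the cross product (q − p) × (r − p) ≥ 0.)
Starting point (lowest x, tie lowest y): (-5, 7). Wrap until returning to start. Resulting hull: (-5, 7), (-2, -3), (-1, -3), (7, 1), (10, 8), (5, 8).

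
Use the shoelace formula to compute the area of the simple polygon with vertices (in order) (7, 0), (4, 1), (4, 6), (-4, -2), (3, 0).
Area = 49/2

Shoelace formula: Area = (1/2) |Σ_i (x_i · y_{i+1} − x_{i+1} · y_i)| (indices mod n). Compute each cross term:
  (7)(1) − (4)(0) = 7
  (4)(6) − (4)(1) = 20
  (4)(-2) − (-4)(6) = 16
  (-4)(0) − (3)(-2) = 6
  (3)(0) − (7)(0) = 0
Sum = 49, so (signed) Area = 49/2 = 49/2, |Area| = 49/2.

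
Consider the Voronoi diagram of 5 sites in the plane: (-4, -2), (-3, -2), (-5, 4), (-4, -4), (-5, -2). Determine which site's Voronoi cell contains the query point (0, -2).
Nearest site = (-3, -2)

The Voronoi cell of site s contains exactly those query points closer to s than to any other site. Compute squared distances from q = (0, -2) to each site:
  (-3 − 0)² + (-2 − -2)² = 9
  (-4 − 0)² + (-2 − -2)² = 16
  (-4 − 0)² + (-4 − -2)² = 20
  (-5 − 0)² + (-2 − -2)² = 25
  (-5 − 0)² + (4 − -2)² = 61
Minimum is attained by (-3, -2), so q lies in its Voronoi cell.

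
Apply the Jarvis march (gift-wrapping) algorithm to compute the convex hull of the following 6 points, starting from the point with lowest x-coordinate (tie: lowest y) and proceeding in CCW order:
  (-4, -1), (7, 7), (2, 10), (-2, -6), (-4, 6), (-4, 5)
Hull (CCW) = [(-4, -1), (-2, -6), (7, 7), (2, 10), (-4, 6)]

Jarvis march: at each step, from the current hull vertex p, select the next vertex q as the point such that every other point lies strictly to the left of (or on) the directed line p → q. (Equivalently: for every other point r, the cross product (q − p) × (r − p) ≥ 0.)
Starting point (lowest x, tie lowest y): (-4, -1). Wrap until returning to start. Resulting hull: (-4, -1), (-2, -6), (7, 7), (2, 10), (-4, 6).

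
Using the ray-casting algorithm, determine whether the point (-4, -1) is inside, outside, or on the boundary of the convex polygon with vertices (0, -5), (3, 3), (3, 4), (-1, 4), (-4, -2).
The point (-4, -1) lies strictly outside the polygon

Cast a horizontal ray to the right from the query point and count how many polygon edges it crosses (each edge strictly once or zero times, handled with the usual half-open convention). 
Parity of crossings → even ⇒ outside.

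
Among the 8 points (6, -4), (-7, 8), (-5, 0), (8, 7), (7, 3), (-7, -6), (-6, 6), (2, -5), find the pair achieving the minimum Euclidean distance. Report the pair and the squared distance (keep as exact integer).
Pair = ((-7, 8), (-6, 6)); squared distance = 5

Compute all C(8, 2) = 28 pairwise squared distances (x_i − x_j)² + (y_i − y_j)². The minimum is 5, attained by the pair ((-7, 8), (-6, 6)).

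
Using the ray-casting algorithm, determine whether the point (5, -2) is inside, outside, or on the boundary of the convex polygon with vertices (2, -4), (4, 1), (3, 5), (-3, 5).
The point (5, -2) lies strictly outside the polygon

Cast a horizontal ray to the right from the query point and count how many polygon edges it crosses (each edge strictly once or zero times, handled with the usual half-open convention). 
Parity of crossings → even ⇒ outside.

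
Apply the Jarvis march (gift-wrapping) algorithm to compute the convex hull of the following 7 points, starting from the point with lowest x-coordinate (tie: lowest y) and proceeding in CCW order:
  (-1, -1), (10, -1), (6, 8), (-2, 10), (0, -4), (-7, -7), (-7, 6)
Hull (CCW) = [(-7, -7), (10, -1), (6, 8), (-2, 10), (-7, 6)]

Jarvis march: at each step, from the current hull vertex p, select the next vertex q as the point such that every other point lies strictly to the left of (or on) the directed line p → q. (Equivalently: for every other point r, the cross product (q − p) × (r − p) ≥ 0.)
Starting point (lowest x, tie lowest y): (-7, -7). Wrap until returning to start. Resulting hull: (-7, -7), (10, -1), (6, 8), (-2, 10), (-7, 6).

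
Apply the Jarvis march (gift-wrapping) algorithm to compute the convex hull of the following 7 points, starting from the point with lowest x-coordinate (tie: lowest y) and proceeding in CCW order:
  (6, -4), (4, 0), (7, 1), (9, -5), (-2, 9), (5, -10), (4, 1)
Hull (CCW) = [(-2, 9), (5, -10), (9, -5), (7, 1)]

Jarvis march: at each step, from the current hull vertex p, select the next vertex q as the point such that every other point lies strictly to the left of (or on) the directed line p → q. (Equivalently: for every other point r, the cross product (q − p) × (r − p) ≥ 0.)
Starting point (lowest x, tie lowest y): (-2, 9). Wrap until returning to start. Resulting hull: (-2, 9), (5, -10), (9, -5), (7, 1).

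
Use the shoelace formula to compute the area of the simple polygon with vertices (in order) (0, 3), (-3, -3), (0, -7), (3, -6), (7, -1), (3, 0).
Area = 51

Shoelace formula: Area = (1/2) |Σ_i (x_i · y_{i+1} − x_{i+1} · y_i)| (indices mod n). Compute each cross term:
  (0)(-3) − (-3)(3) = 9
  (-3)(-7) − (0)(-3) = 21
  (0)(-6) − (3)(-7) = 21
  (3)(-1) − (7)(-6) = 39
  (7)(0) − (3)(-1) = 3
  (3)(3) − (0)(0) = 9
Sum = 102, so (signed) Area = 102/2 = 51, |Area| = 51.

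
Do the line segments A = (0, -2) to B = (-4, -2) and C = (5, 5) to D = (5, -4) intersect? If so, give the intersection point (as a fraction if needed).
No (intersection of containing lines falls outside at least one segment)

Parametrize and solve: t = -5/4, s = 7/9. At least one of these is outside [0, 1], so the segments do not intersect.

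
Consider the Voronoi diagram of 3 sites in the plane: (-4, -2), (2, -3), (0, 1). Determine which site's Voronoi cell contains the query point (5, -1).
Nearest site = (2, -3)

The Voronoi cell of site s contains exactly those query points closer to s than to any other site. Compute squared distances from q = (5, -1) to each site:
  (2 − 5)² + (-3 − -1)² = 13
  (0 − 5)² + (1 − -1)² = 29
  (-4 − 5)² + (-2 − -1)² = 82
Minimum is attained by (2, -3), so q lies in its Voronoi cell.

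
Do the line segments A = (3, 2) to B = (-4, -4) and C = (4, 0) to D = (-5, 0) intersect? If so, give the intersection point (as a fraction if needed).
Yes; intersection at (2/3, 0) (t = 1/3 on AB, s = 10/27 on CD)

Parametrize AB as A + t(B − A) = (3 + -7 t, 2 + -6 t) and CD as C + s(D − C) = (4 + -9 s, 0 + 0 s). Solve the linear system for (t, s). Determinant = 54 ≠ 0, so a unique intersection of the containing lines exists. Solution: t = 1/3, s = 10/27 — both in [0, 1], so the segments cross. Intersection point: (2/3, 0).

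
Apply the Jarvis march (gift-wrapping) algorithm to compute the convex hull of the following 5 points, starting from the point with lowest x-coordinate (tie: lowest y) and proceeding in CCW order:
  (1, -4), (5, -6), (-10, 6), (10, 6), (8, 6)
Hull (CCW) = [(-10, 6), (1, -4), (5, -6), (10, 6)]

Jarvis march: at each step, from the current hull vertex p, select the next vertex q as the point such that every other point lies strictly to the left of (or on) the directed line p → q. (Equivalently: for every other point r, the cross product (q − p) × (r − p) ≥ 0.)
Starting point (lowest x, tie lowest y): (-10, 6). Wrap until returning to start. Resulting hull: (-10, 6), (1, -4), (5, -6), (10, 6).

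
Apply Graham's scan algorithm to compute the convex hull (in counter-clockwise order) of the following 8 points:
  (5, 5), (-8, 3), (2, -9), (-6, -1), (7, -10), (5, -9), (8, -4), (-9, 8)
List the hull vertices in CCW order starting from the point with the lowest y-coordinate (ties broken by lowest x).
Hull (CCW) = [(7, -10), (8, -4), (5, 5), (-9, 8), (-8, 3), (-6, -1), (2, -9)]

Graham scan procedure:
  1. Find the pivot p₀ = point with lowest y (tie → lowest x): (7, -10).
  2. Sort the remaining points by polar angle around p₀.
  3. Walk through sorted points, maintaining a stack; pop the top while the last three entries make a non-left turn (cross product ≤ 0).
  4. Final stack is the convex hull in CCW order: (7, -10), (8, -4), (5, 5), (-9, 8), (-8, 3), (-6, -1), (2, -9).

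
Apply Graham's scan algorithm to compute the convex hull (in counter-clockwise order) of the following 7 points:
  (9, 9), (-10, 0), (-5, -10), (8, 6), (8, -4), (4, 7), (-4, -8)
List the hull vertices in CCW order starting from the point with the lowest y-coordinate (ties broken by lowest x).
Hull (CCW) = [(-5, -10), (8, -4), (9, 9), (4, 7), (-10, 0)]

Graham scan procedure:
  1. Find the pivot p₀ = point with lowest y (tie → lowest x): (-5, -10).
  2. Sort the remaining points by polar angle around p₀.
  3. Walk through sorted points, maintaining a stack; pop the top while the last three entries make a non-left turn (cross product ≤ 0).
  4. Final stack is the convex hull in CCW order: (-5, -10), (8, -4), (9, 9), (4, 7), (-10, 0).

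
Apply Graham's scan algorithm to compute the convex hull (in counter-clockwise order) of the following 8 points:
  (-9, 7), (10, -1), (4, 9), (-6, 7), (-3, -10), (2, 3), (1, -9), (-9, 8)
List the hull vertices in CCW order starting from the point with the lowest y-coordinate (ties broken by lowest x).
Hull (CCW) = [(-3, -10), (1, -9), (10, -1), (4, 9), (-9, 8), (-9, 7)]

Graham scan procedure:
  1. Find the pivot p₀ = point with lowest y (tie → lowest x): (-3, -10).
  2. Sort the remaining points by polar angle around p₀.
  3. Walk through sorted points, maintaining a stack; pop the top while the last three entries make a non-left turn (cross product ≤ 0).
  4. Final stack is the convex hull in CCW order: (-3, -10), (1, -9), (10, -1), (4, 9), (-9, 8), (-9, 7).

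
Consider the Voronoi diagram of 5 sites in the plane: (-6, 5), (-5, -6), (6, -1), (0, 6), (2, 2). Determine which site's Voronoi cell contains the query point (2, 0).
Nearest site = (2, 2)

The Voronoi cell of site s contains exactly those query points closer to s than to any other site. Compute squared distances from q = (2, 0) to each site:
  (2 − 2)² + (2 − 0)² = 4
  (6 − 2)² + (-1 − 0)² = 17
  (0 − 2)² + (6 − 0)² = 40
  (-5 − 2)² + (-6 − 0)² = 85
  (-6 − 2)² + (5 − 0)² = 89
Minimum is attained by (2, 2), so q lies in its Voronoi cell.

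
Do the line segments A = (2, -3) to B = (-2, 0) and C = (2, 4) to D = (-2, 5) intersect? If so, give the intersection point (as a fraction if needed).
No (intersection of containing lines falls outside at least one segment)

Parametrize and solve: t = 7/2, s = 7/2. At least one of these is outside [0, 1], so the segments do not intersect.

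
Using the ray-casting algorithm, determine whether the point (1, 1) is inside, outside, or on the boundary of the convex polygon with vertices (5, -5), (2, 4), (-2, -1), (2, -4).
The point (1, 1) lies strictly inside the polygon

Cast a horizontal ray to the right from the query point and count how many polygon edges it crosses (each edge strictly once or zero times, handled with the usual half-open convention). 
Parity of crossings → odd ⇒ inside.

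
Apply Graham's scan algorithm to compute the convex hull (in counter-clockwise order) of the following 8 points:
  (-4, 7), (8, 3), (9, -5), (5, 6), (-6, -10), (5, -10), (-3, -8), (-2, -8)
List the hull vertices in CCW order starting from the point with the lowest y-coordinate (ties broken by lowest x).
Hull (CCW) = [(-6, -10), (5, -10), (9, -5), (8, 3), (5, 6), (-4, 7)]

Graham scan procedure:
  1. Find the pivot p₀ = point with lowest y (tie → lowest x): (-6, -10).
  2. Sort the remaining points by polar angle around p₀.
  3. Walk through sorted points, maintaining a stack; pop the top while the last three entries make a non-left turn (cross product ≤ 0).
  4. Final stack is the convex hull in CCW order: (-6, -10), (5, -10), (9, -5), (8, 3), (5, 6), (-4, 7).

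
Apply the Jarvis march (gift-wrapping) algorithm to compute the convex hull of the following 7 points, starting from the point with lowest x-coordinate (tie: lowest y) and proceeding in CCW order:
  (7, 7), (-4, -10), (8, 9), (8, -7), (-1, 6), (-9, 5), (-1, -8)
Hull (CCW) = [(-9, 5), (-4, -10), (8, -7), (8, 9)]

Jarvis march: at each step, from the current hull vertex p, select the next vertex q as the point such that every other point lies strictly to the left of (or on) the directed line p → q. (Equivalently: for every other point r, the cross product (q − p) × (r − p) ≥ 0.)
Starting point (lowest x, tie lowest y): (-9, 5). Wrap until returning to start. Resulting hull: (-9, 5), (-4, -10), (8, -7), (8, 9).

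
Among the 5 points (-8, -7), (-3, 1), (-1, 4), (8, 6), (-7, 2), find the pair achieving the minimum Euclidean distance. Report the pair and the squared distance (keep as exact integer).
Pair = ((-3, 1), (-1, 4)); squared distance = 13

Compute all C(5, 2) = 10 pairwise squared distances (x_i − x_j)² + (y_i − y_j)². The minimum is 13, attained by the pair ((-3, 1), (-1, 4)).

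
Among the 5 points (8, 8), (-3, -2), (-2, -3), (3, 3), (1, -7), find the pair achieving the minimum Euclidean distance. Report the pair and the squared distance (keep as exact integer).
Pair = ((-3, -2), (-2, -3)); squared distance = 2

Compute all C(5, 2) = 10 pairwise squared distances (x_i − x_j)² + (y_i − y_j)². The minimum is 2, attained by the pair ((-3, -2), (-2, -3)).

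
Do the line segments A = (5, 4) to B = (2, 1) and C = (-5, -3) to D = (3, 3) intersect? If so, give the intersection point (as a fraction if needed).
No (intersection of containing lines falls outside at least one segment)

Parametrize and solve: t = -2/3, s = 3/2. At least one of these is outside [0, 1], so the segments do not intersect.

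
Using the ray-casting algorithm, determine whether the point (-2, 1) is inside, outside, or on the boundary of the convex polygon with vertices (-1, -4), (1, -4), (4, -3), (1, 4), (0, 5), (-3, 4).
The point (-2, 1) lies strictly inside the polygon

Cast a horizontal ray to the right from the query point and count how many polygon edges it crosses (each edge strictly once or zero times, handled with the usual half-open convention). 
Parity of crossings → odd ⇒ inside.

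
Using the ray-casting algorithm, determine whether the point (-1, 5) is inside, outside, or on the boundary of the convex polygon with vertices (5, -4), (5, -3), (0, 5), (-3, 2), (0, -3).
The point (-1, 5) lies strictly outside the polygon

Cast a horizontal ray to the right from the query point and count how many polygon edges it crosses (each edge strictly once or zero times, handled with the usual half-open convention). 
Parity of crossings → even ⇒ outside.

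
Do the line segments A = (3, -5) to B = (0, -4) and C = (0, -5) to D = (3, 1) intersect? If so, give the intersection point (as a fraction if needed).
Yes; intersection at (3/7, -29/7) (t = 6/7 on AB, s = 1/7 on CD)

Parametrize AB as A + t(B − A) = (3 + -3 t, -5 + 1 t) and CD as C + s(D − C) = (0 + 3 s, -5 + 6 s). Solve the linear system for (t, s). Determinant = 21 ≠ 0, so a unique intersection of the containing lines exists. Solution: t = 6/7, s = 1/7 — both in [0, 1], so the segments cross. Intersection point: (3/7, -29/7).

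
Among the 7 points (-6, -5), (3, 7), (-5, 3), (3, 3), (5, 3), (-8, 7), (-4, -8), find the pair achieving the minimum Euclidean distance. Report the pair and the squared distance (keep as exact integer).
Pair = ((3, 3), (5, 3)); squared distance = 4

Compute all C(7, 2) = 21 pairwise squared distances (x_i − x_j)² + (y_i − y_j)². The minimum is 4, attained by the pair ((3, 3), (5, 3)).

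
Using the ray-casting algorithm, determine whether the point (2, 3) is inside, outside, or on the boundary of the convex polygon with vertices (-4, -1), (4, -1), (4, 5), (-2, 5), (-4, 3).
The point (2, 3) lies strictly inside the polygon

Cast a horizontal ray to the right from the query point and count how many polygon edges it crosses (each edge strictly once or zero times, handled with the usual half-open convention). 
Parity of crossings → odd ⇒ inside.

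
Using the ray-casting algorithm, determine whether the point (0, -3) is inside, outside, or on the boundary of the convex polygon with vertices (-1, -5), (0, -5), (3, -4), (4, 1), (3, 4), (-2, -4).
The point (0, -3) lies strictly inside the polygon

Cast a horizontal ray to the right from the query point and count how many polygon edges it crosses (each edge strictly once or zero times, handled with the usual half-open convention). 
Parity of crossings → odd ⇒ inside.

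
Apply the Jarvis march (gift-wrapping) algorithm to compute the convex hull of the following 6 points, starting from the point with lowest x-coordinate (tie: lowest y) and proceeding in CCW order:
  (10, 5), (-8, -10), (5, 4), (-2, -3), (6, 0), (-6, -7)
Hull (CCW) = [(-8, -10), (6, 0), (10, 5), (5, 4), (-6, -7)]

Jarvis march: at each step, from the current hull vertex p, select the next vertex q as the point such that every other point lies strictly to the left of (or on) the directed line p → q. (Equivalently: for every other point r, the cross product (q − p) × (r − p) ≥ 0.)
Starting point (lowest x, tie lowest y): (-8, -10). Wrap until returning to start. Resulting hull: (-8, -10), (6, 0), (10, 5), (5, 4), (-6, -7).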